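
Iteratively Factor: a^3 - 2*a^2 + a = (a - 1)*(a^2 - a) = a*(a - 1)*(a - 1)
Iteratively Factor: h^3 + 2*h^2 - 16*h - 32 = (h + 2)*(h^2 - 16) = (h + 2)*(h + 4)*(h - 4)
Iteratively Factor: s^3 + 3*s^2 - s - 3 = (s + 1)*(s^2 + 2*s - 3) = (s + 1)*(s + 3)*(s - 1)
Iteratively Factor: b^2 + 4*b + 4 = (b + 2)*(b + 2)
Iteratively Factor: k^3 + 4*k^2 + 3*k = (k + 1)*(k^2 + 3*k) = k*(k + 1)*(k + 3)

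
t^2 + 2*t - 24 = (t - 4)*(t + 6)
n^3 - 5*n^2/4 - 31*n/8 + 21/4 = (n - 7/4)*(n - 3/2)*(n + 2)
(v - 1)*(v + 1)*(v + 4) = v^3 + 4*v^2 - v - 4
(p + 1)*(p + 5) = p^2 + 6*p + 5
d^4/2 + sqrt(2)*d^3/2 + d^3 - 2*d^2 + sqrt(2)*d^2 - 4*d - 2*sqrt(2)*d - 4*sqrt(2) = (d/2 + 1)*(d - 2)*(d + 2)*(d + sqrt(2))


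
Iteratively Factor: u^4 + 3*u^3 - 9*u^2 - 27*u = (u)*(u^3 + 3*u^2 - 9*u - 27) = u*(u + 3)*(u^2 - 9) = u*(u - 3)*(u + 3)*(u + 3)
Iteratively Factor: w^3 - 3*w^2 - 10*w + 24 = (w - 4)*(w^2 + w - 6) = (w - 4)*(w + 3)*(w - 2)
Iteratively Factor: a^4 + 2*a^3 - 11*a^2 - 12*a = (a + 1)*(a^3 + a^2 - 12*a) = (a - 3)*(a + 1)*(a^2 + 4*a) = (a - 3)*(a + 1)*(a + 4)*(a)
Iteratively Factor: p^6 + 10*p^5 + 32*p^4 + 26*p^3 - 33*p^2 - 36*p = (p + 3)*(p^5 + 7*p^4 + 11*p^3 - 7*p^2 - 12*p) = (p - 1)*(p + 3)*(p^4 + 8*p^3 + 19*p^2 + 12*p) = p*(p - 1)*(p + 3)*(p^3 + 8*p^2 + 19*p + 12) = p*(p - 1)*(p + 3)^2*(p^2 + 5*p + 4) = p*(p - 1)*(p + 3)^2*(p + 4)*(p + 1)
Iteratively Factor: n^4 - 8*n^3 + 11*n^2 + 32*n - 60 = (n - 3)*(n^3 - 5*n^2 - 4*n + 20) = (n - 5)*(n - 3)*(n^2 - 4) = (n - 5)*(n - 3)*(n - 2)*(n + 2)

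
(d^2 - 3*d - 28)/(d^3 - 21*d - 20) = (d - 7)/(d^2 - 4*d - 5)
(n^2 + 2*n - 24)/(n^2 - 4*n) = (n + 6)/n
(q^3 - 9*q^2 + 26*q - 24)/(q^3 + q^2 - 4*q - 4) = (q^2 - 7*q + 12)/(q^2 + 3*q + 2)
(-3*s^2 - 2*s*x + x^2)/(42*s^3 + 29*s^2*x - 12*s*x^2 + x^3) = (-3*s + x)/(42*s^2 - 13*s*x + x^2)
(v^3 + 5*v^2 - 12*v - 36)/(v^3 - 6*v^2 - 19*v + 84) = (v^2 + 8*v + 12)/(v^2 - 3*v - 28)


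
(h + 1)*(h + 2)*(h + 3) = h^3 + 6*h^2 + 11*h + 6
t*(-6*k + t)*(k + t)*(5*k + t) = -30*k^3*t - 31*k^2*t^2 + t^4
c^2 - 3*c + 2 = (c - 2)*(c - 1)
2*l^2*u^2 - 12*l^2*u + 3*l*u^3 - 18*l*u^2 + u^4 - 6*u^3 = u*(l + u)*(2*l + u)*(u - 6)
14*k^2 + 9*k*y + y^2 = (2*k + y)*(7*k + y)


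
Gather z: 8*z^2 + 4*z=8*z^2 + 4*z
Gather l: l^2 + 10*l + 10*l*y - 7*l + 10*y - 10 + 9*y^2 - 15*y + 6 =l^2 + l*(10*y + 3) + 9*y^2 - 5*y - 4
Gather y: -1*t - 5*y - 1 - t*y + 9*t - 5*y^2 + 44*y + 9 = 8*t - 5*y^2 + y*(39 - t) + 8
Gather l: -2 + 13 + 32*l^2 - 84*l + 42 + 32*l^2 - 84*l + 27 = 64*l^2 - 168*l + 80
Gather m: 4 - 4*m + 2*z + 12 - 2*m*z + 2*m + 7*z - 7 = m*(-2*z - 2) + 9*z + 9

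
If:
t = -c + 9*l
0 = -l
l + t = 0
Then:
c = 0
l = 0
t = 0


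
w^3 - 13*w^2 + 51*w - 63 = (w - 7)*(w - 3)^2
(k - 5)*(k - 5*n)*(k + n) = k^3 - 4*k^2*n - 5*k^2 - 5*k*n^2 + 20*k*n + 25*n^2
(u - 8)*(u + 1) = u^2 - 7*u - 8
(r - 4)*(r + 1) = r^2 - 3*r - 4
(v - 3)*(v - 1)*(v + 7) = v^3 + 3*v^2 - 25*v + 21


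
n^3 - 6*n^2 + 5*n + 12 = (n - 4)*(n - 3)*(n + 1)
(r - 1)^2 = r^2 - 2*r + 1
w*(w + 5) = w^2 + 5*w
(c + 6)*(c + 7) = c^2 + 13*c + 42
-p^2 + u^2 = (-p + u)*(p + u)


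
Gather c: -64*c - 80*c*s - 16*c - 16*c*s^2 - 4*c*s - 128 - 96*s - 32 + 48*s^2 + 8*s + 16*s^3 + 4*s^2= c*(-16*s^2 - 84*s - 80) + 16*s^3 + 52*s^2 - 88*s - 160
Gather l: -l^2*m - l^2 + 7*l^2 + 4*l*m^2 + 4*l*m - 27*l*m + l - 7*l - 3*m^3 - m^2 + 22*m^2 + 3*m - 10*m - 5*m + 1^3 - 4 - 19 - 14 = l^2*(6 - m) + l*(4*m^2 - 23*m - 6) - 3*m^3 + 21*m^2 - 12*m - 36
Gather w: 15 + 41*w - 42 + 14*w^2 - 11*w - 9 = 14*w^2 + 30*w - 36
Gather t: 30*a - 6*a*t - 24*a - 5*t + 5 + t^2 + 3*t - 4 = 6*a + t^2 + t*(-6*a - 2) + 1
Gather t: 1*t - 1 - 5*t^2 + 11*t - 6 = -5*t^2 + 12*t - 7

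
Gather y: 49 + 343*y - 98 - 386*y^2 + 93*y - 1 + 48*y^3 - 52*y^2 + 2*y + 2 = 48*y^3 - 438*y^2 + 438*y - 48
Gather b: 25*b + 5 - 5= 25*b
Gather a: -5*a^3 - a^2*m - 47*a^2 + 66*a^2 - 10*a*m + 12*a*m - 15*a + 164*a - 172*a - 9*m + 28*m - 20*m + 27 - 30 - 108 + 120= -5*a^3 + a^2*(19 - m) + a*(2*m - 23) - m + 9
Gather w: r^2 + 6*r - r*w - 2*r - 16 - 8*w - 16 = r^2 + 4*r + w*(-r - 8) - 32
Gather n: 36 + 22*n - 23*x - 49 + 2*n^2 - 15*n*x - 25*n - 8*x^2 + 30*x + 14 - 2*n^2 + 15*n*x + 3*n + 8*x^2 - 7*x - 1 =0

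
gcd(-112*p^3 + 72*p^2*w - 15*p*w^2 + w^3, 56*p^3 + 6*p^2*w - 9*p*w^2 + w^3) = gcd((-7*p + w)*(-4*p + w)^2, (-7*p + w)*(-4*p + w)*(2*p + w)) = 28*p^2 - 11*p*w + w^2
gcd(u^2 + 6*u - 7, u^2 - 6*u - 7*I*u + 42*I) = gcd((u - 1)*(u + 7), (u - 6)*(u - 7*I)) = 1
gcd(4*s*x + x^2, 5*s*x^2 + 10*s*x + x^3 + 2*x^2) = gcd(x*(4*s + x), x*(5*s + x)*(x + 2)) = x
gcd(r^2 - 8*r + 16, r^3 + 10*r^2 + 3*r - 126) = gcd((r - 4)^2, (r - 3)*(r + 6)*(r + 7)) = 1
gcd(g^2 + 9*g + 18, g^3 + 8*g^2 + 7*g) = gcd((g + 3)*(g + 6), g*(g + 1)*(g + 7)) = 1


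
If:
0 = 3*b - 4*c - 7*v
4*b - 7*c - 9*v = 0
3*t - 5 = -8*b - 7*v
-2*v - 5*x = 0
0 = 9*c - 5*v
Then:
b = 0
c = 0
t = 5/3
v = 0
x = 0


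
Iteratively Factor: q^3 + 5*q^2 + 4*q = (q)*(q^2 + 5*q + 4) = q*(q + 1)*(q + 4)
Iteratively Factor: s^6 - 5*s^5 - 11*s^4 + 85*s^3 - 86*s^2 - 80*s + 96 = (s - 1)*(s^5 - 4*s^4 - 15*s^3 + 70*s^2 - 16*s - 96) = (s - 3)*(s - 1)*(s^4 - s^3 - 18*s^2 + 16*s + 32) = (s - 3)*(s - 2)*(s - 1)*(s^3 + s^2 - 16*s - 16) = (s - 4)*(s - 3)*(s - 2)*(s - 1)*(s^2 + 5*s + 4) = (s - 4)*(s - 3)*(s - 2)*(s - 1)*(s + 4)*(s + 1)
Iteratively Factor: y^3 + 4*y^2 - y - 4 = (y + 4)*(y^2 - 1) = (y + 1)*(y + 4)*(y - 1)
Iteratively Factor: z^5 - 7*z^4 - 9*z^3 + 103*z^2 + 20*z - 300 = (z + 3)*(z^4 - 10*z^3 + 21*z^2 + 40*z - 100) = (z - 5)*(z + 3)*(z^3 - 5*z^2 - 4*z + 20) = (z - 5)*(z - 2)*(z + 3)*(z^2 - 3*z - 10) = (z - 5)*(z - 2)*(z + 2)*(z + 3)*(z - 5)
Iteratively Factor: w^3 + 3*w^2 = (w + 3)*(w^2) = w*(w + 3)*(w)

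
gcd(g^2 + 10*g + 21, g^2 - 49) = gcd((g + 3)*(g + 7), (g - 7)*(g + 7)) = g + 7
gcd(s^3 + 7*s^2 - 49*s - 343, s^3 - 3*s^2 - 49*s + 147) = s^2 - 49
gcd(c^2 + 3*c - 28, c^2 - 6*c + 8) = c - 4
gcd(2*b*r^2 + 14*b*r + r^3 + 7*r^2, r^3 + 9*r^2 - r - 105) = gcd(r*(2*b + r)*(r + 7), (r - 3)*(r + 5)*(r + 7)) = r + 7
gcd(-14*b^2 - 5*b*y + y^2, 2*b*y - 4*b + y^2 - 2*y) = 2*b + y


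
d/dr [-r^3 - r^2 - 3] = r*(-3*r - 2)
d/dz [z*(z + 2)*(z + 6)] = 3*z^2 + 16*z + 12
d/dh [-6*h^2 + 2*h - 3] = 2 - 12*h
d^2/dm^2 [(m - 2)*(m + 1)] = 2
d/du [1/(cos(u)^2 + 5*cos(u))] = (2*cos(u) + 5)*sin(u)/((cos(u) + 5)^2*cos(u)^2)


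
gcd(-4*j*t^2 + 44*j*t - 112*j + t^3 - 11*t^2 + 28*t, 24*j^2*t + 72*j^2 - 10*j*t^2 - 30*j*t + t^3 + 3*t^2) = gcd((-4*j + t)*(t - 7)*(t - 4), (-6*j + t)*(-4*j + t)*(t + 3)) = -4*j + t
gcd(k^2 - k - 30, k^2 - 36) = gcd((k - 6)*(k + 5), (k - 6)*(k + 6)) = k - 6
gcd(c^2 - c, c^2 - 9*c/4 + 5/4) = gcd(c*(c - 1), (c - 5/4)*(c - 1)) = c - 1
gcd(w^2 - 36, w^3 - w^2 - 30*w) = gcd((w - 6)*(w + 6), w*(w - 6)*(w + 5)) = w - 6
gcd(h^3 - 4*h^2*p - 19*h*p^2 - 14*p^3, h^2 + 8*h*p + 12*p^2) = h + 2*p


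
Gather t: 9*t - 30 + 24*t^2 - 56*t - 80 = 24*t^2 - 47*t - 110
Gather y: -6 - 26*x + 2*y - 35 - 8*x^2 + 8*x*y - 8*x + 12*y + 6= -8*x^2 - 34*x + y*(8*x + 14) - 35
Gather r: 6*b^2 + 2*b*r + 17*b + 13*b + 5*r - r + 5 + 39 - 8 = 6*b^2 + 30*b + r*(2*b + 4) + 36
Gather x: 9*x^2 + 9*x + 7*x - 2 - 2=9*x^2 + 16*x - 4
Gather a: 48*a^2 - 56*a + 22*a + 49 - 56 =48*a^2 - 34*a - 7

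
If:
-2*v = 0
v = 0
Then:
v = 0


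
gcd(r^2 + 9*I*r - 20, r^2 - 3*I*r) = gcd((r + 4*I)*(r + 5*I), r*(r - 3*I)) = 1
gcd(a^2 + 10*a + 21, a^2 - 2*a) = 1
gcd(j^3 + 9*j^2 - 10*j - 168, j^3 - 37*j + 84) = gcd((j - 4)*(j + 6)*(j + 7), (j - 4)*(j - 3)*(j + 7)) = j^2 + 3*j - 28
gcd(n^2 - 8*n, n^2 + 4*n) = n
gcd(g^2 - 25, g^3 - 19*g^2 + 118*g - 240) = g - 5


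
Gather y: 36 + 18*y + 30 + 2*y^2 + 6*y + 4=2*y^2 + 24*y + 70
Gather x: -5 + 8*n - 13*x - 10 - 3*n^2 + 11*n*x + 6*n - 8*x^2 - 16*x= -3*n^2 + 14*n - 8*x^2 + x*(11*n - 29) - 15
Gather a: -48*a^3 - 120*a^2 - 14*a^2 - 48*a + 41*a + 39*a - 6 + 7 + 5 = -48*a^3 - 134*a^2 + 32*a + 6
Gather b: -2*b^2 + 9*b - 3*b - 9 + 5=-2*b^2 + 6*b - 4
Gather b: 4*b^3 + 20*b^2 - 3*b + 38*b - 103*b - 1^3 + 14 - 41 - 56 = 4*b^3 + 20*b^2 - 68*b - 84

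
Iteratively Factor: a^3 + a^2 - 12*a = (a - 3)*(a^2 + 4*a) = a*(a - 3)*(a + 4)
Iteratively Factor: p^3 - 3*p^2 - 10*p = (p + 2)*(p^2 - 5*p) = p*(p + 2)*(p - 5)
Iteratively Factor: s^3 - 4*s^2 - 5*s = (s)*(s^2 - 4*s - 5) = s*(s - 5)*(s + 1)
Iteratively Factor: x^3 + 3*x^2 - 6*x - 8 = (x + 4)*(x^2 - x - 2) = (x + 1)*(x + 4)*(x - 2)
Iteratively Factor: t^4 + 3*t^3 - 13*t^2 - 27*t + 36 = (t + 4)*(t^3 - t^2 - 9*t + 9) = (t - 3)*(t + 4)*(t^2 + 2*t - 3) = (t - 3)*(t + 3)*(t + 4)*(t - 1)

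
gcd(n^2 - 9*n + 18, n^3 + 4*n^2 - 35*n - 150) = n - 6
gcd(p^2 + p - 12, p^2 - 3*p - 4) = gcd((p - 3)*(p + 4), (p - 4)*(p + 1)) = 1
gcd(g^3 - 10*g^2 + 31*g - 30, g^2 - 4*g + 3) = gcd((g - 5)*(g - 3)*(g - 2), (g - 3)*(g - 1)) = g - 3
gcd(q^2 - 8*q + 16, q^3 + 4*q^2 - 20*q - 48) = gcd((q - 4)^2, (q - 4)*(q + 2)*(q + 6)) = q - 4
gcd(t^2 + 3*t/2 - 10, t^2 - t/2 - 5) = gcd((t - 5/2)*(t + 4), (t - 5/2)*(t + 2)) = t - 5/2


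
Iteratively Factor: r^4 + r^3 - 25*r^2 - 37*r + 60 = (r + 3)*(r^3 - 2*r^2 - 19*r + 20) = (r + 3)*(r + 4)*(r^2 - 6*r + 5) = (r - 5)*(r + 3)*(r + 4)*(r - 1)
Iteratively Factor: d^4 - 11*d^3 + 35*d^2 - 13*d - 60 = (d - 4)*(d^3 - 7*d^2 + 7*d + 15) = (d - 4)*(d - 3)*(d^2 - 4*d - 5) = (d - 5)*(d - 4)*(d - 3)*(d + 1)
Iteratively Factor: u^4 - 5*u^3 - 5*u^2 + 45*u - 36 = (u - 1)*(u^3 - 4*u^2 - 9*u + 36) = (u - 1)*(u + 3)*(u^2 - 7*u + 12) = (u - 3)*(u - 1)*(u + 3)*(u - 4)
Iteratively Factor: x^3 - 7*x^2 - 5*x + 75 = (x - 5)*(x^2 - 2*x - 15) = (x - 5)*(x + 3)*(x - 5)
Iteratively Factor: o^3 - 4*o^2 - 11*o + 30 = (o + 3)*(o^2 - 7*o + 10) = (o - 5)*(o + 3)*(o - 2)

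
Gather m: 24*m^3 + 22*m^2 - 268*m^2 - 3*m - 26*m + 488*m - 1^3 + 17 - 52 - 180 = 24*m^3 - 246*m^2 + 459*m - 216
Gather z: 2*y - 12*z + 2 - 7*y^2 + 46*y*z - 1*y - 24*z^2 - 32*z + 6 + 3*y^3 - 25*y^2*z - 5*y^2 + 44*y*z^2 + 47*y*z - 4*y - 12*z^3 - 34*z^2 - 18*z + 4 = 3*y^3 - 12*y^2 - 3*y - 12*z^3 + z^2*(44*y - 58) + z*(-25*y^2 + 93*y - 62) + 12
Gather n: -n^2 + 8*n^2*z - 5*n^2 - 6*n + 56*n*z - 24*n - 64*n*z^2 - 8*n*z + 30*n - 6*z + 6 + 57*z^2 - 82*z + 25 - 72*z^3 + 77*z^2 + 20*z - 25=n^2*(8*z - 6) + n*(-64*z^2 + 48*z) - 72*z^3 + 134*z^2 - 68*z + 6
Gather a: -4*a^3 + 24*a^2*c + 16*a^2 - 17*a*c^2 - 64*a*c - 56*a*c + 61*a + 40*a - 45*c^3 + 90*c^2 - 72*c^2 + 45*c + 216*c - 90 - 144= -4*a^3 + a^2*(24*c + 16) + a*(-17*c^2 - 120*c + 101) - 45*c^3 + 18*c^2 + 261*c - 234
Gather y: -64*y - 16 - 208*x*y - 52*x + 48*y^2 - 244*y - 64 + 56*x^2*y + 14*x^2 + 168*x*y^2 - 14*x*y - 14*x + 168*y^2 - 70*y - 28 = 14*x^2 - 66*x + y^2*(168*x + 216) + y*(56*x^2 - 222*x - 378) - 108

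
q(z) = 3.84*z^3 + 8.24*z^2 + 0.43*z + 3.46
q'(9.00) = 1081.87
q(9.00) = 3474.13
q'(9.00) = 1081.87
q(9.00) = 3474.13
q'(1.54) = 53.13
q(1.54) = 37.69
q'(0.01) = 0.60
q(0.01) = 3.47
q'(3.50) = 199.23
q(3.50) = 270.54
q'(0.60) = 14.47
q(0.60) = 7.51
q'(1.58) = 55.23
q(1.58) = 39.86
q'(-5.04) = 210.00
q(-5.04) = -281.01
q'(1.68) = 60.63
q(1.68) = 45.65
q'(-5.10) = 216.02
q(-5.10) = -293.79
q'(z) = 11.52*z^2 + 16.48*z + 0.43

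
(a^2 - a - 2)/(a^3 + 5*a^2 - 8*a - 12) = 1/(a + 6)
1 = 1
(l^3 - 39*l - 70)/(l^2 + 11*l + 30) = (l^2 - 5*l - 14)/(l + 6)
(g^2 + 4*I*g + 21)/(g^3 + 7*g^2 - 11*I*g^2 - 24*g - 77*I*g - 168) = (g + 7*I)/(g^2 + g*(7 - 8*I) - 56*I)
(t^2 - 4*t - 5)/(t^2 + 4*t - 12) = (t^2 - 4*t - 5)/(t^2 + 4*t - 12)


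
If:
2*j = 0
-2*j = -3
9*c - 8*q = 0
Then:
No Solution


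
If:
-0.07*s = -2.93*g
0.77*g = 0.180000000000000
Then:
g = 0.23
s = 9.78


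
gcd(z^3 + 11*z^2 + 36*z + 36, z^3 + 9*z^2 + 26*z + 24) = z^2 + 5*z + 6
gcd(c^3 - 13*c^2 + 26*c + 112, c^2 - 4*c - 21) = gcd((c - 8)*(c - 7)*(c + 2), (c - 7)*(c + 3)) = c - 7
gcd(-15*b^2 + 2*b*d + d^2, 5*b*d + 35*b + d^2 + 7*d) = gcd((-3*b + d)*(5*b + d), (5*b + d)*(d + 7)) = 5*b + d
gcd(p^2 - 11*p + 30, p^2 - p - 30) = p - 6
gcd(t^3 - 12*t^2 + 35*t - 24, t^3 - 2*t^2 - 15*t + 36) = t - 3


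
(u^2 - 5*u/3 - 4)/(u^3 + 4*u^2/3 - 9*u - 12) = 1/(u + 3)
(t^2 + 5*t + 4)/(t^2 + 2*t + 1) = (t + 4)/(t + 1)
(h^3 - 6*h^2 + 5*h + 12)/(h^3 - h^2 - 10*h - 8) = (h - 3)/(h + 2)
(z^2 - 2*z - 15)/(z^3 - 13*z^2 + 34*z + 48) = (z^2 - 2*z - 15)/(z^3 - 13*z^2 + 34*z + 48)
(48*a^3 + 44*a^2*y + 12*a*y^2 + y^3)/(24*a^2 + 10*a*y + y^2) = 2*a + y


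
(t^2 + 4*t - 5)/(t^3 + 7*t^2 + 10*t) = (t - 1)/(t*(t + 2))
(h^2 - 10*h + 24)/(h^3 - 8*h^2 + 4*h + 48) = 1/(h + 2)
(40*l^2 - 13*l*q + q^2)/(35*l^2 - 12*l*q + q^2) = (-8*l + q)/(-7*l + q)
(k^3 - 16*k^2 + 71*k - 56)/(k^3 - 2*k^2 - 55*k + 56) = (k - 7)/(k + 7)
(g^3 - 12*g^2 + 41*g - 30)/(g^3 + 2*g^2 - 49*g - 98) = (g^3 - 12*g^2 + 41*g - 30)/(g^3 + 2*g^2 - 49*g - 98)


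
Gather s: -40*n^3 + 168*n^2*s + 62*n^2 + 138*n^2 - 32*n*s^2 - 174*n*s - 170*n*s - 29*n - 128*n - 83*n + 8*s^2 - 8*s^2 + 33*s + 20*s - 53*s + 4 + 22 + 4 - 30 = -40*n^3 + 200*n^2 - 32*n*s^2 - 240*n + s*(168*n^2 - 344*n)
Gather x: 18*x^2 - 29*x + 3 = 18*x^2 - 29*x + 3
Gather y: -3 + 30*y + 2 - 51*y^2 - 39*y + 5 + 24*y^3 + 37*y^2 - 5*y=24*y^3 - 14*y^2 - 14*y + 4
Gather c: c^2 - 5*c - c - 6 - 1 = c^2 - 6*c - 7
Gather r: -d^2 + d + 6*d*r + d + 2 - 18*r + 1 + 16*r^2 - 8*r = -d^2 + 2*d + 16*r^2 + r*(6*d - 26) + 3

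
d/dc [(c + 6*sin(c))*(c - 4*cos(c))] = (c + 6*sin(c))*(4*sin(c) + 1) + (c - 4*cos(c))*(6*cos(c) + 1)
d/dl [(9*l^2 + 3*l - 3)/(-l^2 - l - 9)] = 6*(-l^2 - 28*l - 5)/(l^4 + 2*l^3 + 19*l^2 + 18*l + 81)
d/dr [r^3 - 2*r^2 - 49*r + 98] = 3*r^2 - 4*r - 49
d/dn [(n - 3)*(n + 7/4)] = 2*n - 5/4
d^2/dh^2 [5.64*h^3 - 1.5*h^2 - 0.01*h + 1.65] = 33.84*h - 3.0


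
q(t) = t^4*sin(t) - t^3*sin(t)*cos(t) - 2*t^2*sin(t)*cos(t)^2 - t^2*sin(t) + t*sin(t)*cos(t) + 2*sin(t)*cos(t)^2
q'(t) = t^4*cos(t) + t^3*sin(t)^2 + 4*t^3*sin(t) - t^3*cos(t)^2 + 4*t^2*sin(t)^2*cos(t) - 3*t^2*sin(t)*cos(t) - 2*t^2*cos(t)^3 - t^2*cos(t) - t*sin(t)^2 - 4*t*sin(t)*cos(t)^2 - 2*t*sin(t) + t*cos(t)^2 - 4*sin(t)^2*cos(t) + sin(t)*cos(t) + 2*cos(t)^3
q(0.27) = 0.51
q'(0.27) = 1.37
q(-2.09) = -8.30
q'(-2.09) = 5.98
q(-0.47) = -0.34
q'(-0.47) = -0.89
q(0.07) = 0.14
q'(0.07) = 2.06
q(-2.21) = -8.90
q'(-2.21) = 3.93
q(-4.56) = 392.37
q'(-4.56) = -516.42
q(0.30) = 0.54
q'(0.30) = 1.17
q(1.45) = 2.08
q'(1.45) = 10.86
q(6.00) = -277.69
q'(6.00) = 777.96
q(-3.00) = -4.59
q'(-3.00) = -24.24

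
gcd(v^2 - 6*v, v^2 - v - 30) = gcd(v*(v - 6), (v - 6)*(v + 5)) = v - 6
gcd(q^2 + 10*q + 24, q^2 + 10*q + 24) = q^2 + 10*q + 24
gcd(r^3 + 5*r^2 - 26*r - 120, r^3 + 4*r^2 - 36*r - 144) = r^2 + 10*r + 24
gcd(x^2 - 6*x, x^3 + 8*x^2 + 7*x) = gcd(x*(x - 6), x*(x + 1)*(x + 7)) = x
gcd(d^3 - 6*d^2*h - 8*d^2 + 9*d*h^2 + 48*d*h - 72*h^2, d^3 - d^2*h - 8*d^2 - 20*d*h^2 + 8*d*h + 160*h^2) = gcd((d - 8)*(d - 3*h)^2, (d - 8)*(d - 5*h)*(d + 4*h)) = d - 8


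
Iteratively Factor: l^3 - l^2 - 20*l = (l + 4)*(l^2 - 5*l) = l*(l + 4)*(l - 5)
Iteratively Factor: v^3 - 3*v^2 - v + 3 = (v - 1)*(v^2 - 2*v - 3) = (v - 3)*(v - 1)*(v + 1)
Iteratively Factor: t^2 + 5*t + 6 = (t + 2)*(t + 3)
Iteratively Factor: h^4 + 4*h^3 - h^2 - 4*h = (h - 1)*(h^3 + 5*h^2 + 4*h) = h*(h - 1)*(h^2 + 5*h + 4) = h*(h - 1)*(h + 1)*(h + 4)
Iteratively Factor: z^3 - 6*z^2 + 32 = (z + 2)*(z^2 - 8*z + 16) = (z - 4)*(z + 2)*(z - 4)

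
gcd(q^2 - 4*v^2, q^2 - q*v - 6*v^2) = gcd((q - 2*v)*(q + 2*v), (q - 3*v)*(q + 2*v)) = q + 2*v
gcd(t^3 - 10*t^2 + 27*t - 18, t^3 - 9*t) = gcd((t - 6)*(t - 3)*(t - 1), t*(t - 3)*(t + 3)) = t - 3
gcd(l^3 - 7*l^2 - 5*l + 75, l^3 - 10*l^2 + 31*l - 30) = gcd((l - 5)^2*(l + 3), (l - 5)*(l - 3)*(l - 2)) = l - 5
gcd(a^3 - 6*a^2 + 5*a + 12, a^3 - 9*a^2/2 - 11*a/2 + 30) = a^2 - 7*a + 12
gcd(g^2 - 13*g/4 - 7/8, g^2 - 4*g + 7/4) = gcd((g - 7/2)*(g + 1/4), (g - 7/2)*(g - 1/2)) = g - 7/2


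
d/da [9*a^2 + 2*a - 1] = 18*a + 2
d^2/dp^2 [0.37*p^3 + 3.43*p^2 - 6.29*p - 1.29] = 2.22*p + 6.86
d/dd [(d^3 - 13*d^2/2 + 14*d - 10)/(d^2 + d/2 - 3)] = (4*d^4 + 4*d^3 - 105*d^2 + 236*d - 148)/(4*d^4 + 4*d^3 - 23*d^2 - 12*d + 36)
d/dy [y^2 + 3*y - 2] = 2*y + 3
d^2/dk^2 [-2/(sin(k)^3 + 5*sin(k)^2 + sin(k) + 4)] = 2*(9*sin(k)^6 + 55*sin(k)^5 + 90*sin(k)^4 - 101*sin(k)^3 - 235*sin(k)^2 - 10*sin(k) + 38)/(sin(k)^3 + 5*sin(k)^2 + sin(k) + 4)^3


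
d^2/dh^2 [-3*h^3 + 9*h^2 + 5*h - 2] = 18 - 18*h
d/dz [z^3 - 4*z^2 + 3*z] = 3*z^2 - 8*z + 3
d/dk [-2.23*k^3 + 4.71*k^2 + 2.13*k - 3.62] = -6.69*k^2 + 9.42*k + 2.13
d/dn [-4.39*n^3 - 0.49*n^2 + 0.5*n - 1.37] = -13.17*n^2 - 0.98*n + 0.5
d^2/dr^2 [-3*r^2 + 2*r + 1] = -6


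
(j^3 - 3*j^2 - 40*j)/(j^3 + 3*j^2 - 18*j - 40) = j*(j - 8)/(j^2 - 2*j - 8)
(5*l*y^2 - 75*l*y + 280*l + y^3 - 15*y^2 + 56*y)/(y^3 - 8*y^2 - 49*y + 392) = (5*l + y)/(y + 7)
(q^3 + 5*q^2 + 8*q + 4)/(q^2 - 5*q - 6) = (q^2 + 4*q + 4)/(q - 6)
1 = 1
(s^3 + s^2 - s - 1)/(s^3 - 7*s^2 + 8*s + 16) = (s^2 - 1)/(s^2 - 8*s + 16)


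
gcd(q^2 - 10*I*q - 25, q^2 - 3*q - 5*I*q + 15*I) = q - 5*I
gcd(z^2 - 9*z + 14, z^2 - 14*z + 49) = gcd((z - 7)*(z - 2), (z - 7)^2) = z - 7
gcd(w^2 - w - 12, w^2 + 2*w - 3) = w + 3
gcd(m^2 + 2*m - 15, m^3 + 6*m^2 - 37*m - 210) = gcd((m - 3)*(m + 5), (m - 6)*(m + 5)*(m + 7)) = m + 5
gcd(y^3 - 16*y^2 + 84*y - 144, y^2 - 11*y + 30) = y - 6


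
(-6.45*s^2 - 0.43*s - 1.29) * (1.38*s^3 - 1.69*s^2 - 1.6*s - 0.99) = -8.901*s^5 + 10.3071*s^4 + 9.2665*s^3 + 9.2536*s^2 + 2.4897*s + 1.2771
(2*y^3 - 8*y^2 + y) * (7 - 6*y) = -12*y^4 + 62*y^3 - 62*y^2 + 7*y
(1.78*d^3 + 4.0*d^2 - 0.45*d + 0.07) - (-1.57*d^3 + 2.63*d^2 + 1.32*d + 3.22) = 3.35*d^3 + 1.37*d^2 - 1.77*d - 3.15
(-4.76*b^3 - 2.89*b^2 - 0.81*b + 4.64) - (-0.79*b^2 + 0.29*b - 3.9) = -4.76*b^3 - 2.1*b^2 - 1.1*b + 8.54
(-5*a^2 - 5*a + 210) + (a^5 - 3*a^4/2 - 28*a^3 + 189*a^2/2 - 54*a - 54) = a^5 - 3*a^4/2 - 28*a^3 + 179*a^2/2 - 59*a + 156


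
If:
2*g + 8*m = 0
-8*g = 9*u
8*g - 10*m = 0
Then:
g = 0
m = 0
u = 0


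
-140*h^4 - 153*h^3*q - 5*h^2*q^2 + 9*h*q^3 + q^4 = (-4*h + q)*(h + q)*(5*h + q)*(7*h + q)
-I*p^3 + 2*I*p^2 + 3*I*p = p*(p - 3)*(-I*p - I)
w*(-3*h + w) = -3*h*w + w^2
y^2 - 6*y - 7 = (y - 7)*(y + 1)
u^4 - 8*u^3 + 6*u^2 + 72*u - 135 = (u - 5)*(u - 3)^2*(u + 3)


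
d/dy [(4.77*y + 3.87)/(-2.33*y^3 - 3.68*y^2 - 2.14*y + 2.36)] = (22.2282*y^3 + 44.6049*y^2 + 28.4832*y + 19.539)/(5.4289*y^6 + 17.1488*y^5 + 23.5148*y^4 + 4.7528*y^3 - 12.79*y^2 - 10.1008*y + 5.5696)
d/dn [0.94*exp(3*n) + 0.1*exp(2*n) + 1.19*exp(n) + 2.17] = (2.82*exp(2*n) + 0.2*exp(n) + 1.19)*exp(n)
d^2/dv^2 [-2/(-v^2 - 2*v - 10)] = 4*(-v^2 - 2*v + 4*(v + 1)^2 - 10)/(v^2 + 2*v + 10)^3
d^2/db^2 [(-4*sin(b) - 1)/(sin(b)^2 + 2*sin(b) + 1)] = 2*(-8*sin(b) - cos(2*b) + 6)/(sin(b) + 1)^3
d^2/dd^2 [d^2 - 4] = 2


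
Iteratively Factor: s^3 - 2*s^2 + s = (s - 1)*(s^2 - s) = (s - 1)^2*(s)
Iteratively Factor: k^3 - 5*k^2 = (k)*(k^2 - 5*k) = k^2*(k - 5)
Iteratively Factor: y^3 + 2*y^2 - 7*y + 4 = (y - 1)*(y^2 + 3*y - 4) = (y - 1)^2*(y + 4)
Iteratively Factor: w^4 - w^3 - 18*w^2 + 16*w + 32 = (w + 1)*(w^3 - 2*w^2 - 16*w + 32) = (w - 2)*(w + 1)*(w^2 - 16) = (w - 4)*(w - 2)*(w + 1)*(w + 4)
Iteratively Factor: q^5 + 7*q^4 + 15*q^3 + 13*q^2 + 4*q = (q + 1)*(q^4 + 6*q^3 + 9*q^2 + 4*q) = (q + 1)^2*(q^3 + 5*q^2 + 4*q) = q*(q + 1)^2*(q^2 + 5*q + 4) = q*(q + 1)^2*(q + 4)*(q + 1)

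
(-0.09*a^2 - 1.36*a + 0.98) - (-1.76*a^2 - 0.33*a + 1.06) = 1.67*a^2 - 1.03*a - 0.0800000000000001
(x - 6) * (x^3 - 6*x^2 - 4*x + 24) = x^4 - 12*x^3 + 32*x^2 + 48*x - 144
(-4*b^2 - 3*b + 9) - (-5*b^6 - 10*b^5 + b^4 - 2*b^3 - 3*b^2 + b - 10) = 5*b^6 + 10*b^5 - b^4 + 2*b^3 - b^2 - 4*b + 19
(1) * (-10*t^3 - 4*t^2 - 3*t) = -10*t^3 - 4*t^2 - 3*t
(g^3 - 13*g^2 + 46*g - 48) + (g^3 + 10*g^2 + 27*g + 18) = 2*g^3 - 3*g^2 + 73*g - 30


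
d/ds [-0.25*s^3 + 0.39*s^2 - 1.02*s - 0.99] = -0.75*s^2 + 0.78*s - 1.02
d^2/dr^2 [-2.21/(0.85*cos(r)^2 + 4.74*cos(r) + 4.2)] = (6.3869*(1 - cos(r)^2)^2 + 26.71227*cos(r)^3 + 21.288046*cos(r)^2 - 97.42122*cos(r) - 89.914292)/(0.85*cos(r)^2 + 4.74*cos(r) + 4.2)^3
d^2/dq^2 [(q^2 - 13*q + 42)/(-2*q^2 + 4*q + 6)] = (11*q^3 - 135*q^2 + 369*q - 381)/(q^6 - 6*q^5 + 3*q^4 + 28*q^3 - 9*q^2 - 54*q - 27)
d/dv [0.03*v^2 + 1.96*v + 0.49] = 0.06*v + 1.96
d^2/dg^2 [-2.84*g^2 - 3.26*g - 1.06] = -5.68000000000000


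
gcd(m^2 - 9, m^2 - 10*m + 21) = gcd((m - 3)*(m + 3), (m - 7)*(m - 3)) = m - 3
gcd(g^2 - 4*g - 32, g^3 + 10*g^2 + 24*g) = g + 4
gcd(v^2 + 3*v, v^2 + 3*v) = v^2 + 3*v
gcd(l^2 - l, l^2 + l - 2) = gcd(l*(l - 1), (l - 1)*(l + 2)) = l - 1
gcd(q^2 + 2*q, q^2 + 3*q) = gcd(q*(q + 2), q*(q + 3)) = q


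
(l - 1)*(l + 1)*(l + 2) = l^3 + 2*l^2 - l - 2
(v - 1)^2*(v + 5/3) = v^3 - v^2/3 - 7*v/3 + 5/3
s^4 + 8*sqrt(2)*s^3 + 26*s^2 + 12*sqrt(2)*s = s*(s + sqrt(2))^2*(s + 6*sqrt(2))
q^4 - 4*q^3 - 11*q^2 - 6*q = q*(q - 6)*(q + 1)^2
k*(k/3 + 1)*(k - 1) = k^3/3 + 2*k^2/3 - k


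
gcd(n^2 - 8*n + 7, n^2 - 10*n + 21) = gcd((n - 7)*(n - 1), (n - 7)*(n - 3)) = n - 7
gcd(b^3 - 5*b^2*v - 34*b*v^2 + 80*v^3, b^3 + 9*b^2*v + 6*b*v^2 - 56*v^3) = -b + 2*v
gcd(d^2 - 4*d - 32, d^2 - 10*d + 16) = d - 8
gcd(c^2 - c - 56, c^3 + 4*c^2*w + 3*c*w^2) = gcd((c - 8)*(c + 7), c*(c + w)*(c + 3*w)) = 1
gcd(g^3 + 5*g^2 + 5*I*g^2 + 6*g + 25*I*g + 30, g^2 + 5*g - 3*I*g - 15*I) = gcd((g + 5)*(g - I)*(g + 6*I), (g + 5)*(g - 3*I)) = g + 5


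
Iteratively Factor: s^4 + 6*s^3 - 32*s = (s)*(s^3 + 6*s^2 - 32) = s*(s + 4)*(s^2 + 2*s - 8) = s*(s - 2)*(s + 4)*(s + 4)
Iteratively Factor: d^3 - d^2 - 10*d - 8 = (d + 2)*(d^2 - 3*d - 4) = (d - 4)*(d + 2)*(d + 1)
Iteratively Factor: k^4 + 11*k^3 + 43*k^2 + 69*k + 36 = (k + 4)*(k^3 + 7*k^2 + 15*k + 9) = (k + 3)*(k + 4)*(k^2 + 4*k + 3) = (k + 3)^2*(k + 4)*(k + 1)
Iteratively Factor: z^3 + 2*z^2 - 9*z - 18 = (z + 3)*(z^2 - z - 6) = (z - 3)*(z + 3)*(z + 2)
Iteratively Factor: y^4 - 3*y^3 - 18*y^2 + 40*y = (y - 2)*(y^3 - y^2 - 20*y) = (y - 2)*(y + 4)*(y^2 - 5*y) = (y - 5)*(y - 2)*(y + 4)*(y)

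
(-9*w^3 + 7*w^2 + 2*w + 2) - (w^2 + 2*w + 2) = -9*w^3 + 6*w^2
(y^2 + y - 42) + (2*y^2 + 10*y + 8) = 3*y^2 + 11*y - 34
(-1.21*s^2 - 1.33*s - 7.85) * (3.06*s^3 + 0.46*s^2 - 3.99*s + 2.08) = -3.7026*s^5 - 4.6264*s^4 - 19.8049*s^3 - 0.8211*s^2 + 28.5551*s - 16.328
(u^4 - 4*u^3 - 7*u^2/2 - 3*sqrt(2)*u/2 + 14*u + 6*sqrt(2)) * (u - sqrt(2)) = u^5 - 4*u^4 - sqrt(2)*u^4 - 7*u^3/2 + 4*sqrt(2)*u^3 + 2*sqrt(2)*u^2 + 14*u^2 - 8*sqrt(2)*u + 3*u - 12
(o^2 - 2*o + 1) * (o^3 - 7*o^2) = o^5 - 9*o^4 + 15*o^3 - 7*o^2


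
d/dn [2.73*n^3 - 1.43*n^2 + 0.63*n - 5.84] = 8.19*n^2 - 2.86*n + 0.63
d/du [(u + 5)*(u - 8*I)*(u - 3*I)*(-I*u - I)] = -4*I*u^3 + u^2*(-33 - 18*I) + u*(-132 + 38*I) - 55 + 144*I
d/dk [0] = 0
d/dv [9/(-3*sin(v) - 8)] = 27*cos(v)/(3*sin(v) + 8)^2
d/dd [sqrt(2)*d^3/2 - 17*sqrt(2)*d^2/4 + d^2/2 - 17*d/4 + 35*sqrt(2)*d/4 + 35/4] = 3*sqrt(2)*d^2/2 - 17*sqrt(2)*d/2 + d - 17/4 + 35*sqrt(2)/4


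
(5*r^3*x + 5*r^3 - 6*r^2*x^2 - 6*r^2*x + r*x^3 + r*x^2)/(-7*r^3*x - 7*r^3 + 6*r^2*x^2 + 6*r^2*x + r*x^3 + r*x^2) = (-5*r + x)/(7*r + x)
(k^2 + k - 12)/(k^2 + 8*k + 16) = (k - 3)/(k + 4)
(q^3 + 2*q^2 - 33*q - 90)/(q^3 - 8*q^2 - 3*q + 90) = (q + 5)/(q - 5)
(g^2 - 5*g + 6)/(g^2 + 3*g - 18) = (g - 2)/(g + 6)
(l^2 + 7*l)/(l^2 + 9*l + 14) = l/(l + 2)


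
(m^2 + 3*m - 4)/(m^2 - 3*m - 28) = (m - 1)/(m - 7)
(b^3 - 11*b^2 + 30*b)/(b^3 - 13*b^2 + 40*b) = (b - 6)/(b - 8)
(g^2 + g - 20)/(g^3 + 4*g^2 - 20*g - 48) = (g + 5)/(g^2 + 8*g + 12)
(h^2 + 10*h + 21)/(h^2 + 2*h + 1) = (h^2 + 10*h + 21)/(h^2 + 2*h + 1)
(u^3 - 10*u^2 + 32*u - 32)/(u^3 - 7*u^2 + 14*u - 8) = (u - 4)/(u - 1)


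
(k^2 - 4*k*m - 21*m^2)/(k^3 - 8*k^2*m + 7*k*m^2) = (k + 3*m)/(k*(k - m))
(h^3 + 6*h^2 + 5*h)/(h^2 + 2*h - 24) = h*(h^2 + 6*h + 5)/(h^2 + 2*h - 24)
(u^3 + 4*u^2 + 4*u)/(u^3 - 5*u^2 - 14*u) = (u + 2)/(u - 7)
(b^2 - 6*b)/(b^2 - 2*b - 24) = b/(b + 4)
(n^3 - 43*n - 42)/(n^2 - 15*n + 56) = (n^2 + 7*n + 6)/(n - 8)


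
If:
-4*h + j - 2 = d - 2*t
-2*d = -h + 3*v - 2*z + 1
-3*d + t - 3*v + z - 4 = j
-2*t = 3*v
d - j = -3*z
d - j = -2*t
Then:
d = -89/84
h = -9/14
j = -113/84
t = -1/7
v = 2/21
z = -2/21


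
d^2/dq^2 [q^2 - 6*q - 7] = 2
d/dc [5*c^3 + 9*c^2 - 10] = 3*c*(5*c + 6)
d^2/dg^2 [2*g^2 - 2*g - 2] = 4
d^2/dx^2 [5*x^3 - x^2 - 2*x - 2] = 30*x - 2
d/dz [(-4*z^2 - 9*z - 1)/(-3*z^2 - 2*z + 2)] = (-19*z^2 - 22*z - 20)/(9*z^4 + 12*z^3 - 8*z^2 - 8*z + 4)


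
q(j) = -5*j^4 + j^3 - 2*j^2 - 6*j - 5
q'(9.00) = -14379.00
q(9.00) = -32297.00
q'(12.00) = -34182.00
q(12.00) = -102317.00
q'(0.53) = -10.25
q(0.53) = -8.99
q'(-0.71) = 5.51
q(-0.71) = -3.38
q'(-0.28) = -4.21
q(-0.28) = -3.53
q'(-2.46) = 319.73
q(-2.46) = -200.34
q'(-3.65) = 1021.11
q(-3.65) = -945.82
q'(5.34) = -2987.28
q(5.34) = -4007.50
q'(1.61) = -88.13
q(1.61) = -49.27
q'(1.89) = -137.87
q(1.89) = -80.53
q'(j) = -20*j^3 + 3*j^2 - 4*j - 6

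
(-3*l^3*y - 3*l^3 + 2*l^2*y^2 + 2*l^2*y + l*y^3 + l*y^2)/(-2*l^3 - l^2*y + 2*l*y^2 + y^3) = l*(3*l*y + 3*l + y^2 + y)/(2*l^2 + 3*l*y + y^2)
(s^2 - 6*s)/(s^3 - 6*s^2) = 1/s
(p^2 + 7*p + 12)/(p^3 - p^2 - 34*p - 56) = (p + 3)/(p^2 - 5*p - 14)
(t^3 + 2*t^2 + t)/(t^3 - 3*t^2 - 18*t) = (t^2 + 2*t + 1)/(t^2 - 3*t - 18)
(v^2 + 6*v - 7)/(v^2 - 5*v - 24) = (-v^2 - 6*v + 7)/(-v^2 + 5*v + 24)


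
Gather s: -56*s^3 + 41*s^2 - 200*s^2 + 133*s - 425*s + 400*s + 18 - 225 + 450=-56*s^3 - 159*s^2 + 108*s + 243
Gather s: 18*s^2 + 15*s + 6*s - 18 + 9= 18*s^2 + 21*s - 9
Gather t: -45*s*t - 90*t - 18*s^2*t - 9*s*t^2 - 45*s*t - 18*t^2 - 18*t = t^2*(-9*s - 18) + t*(-18*s^2 - 90*s - 108)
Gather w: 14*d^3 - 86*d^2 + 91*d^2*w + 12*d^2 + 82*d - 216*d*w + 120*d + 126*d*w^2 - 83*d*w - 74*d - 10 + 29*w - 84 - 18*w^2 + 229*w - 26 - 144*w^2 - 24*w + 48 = 14*d^3 - 74*d^2 + 128*d + w^2*(126*d - 162) + w*(91*d^2 - 299*d + 234) - 72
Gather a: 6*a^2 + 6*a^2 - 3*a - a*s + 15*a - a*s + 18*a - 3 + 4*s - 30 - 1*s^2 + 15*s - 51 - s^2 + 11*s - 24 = 12*a^2 + a*(30 - 2*s) - 2*s^2 + 30*s - 108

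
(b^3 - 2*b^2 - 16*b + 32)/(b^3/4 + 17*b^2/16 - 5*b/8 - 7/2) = 16*(b^2 - 6*b + 8)/(4*b^2 + b - 14)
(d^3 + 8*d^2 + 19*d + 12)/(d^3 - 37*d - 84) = (d + 1)/(d - 7)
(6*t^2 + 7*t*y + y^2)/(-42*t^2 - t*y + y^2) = (t + y)/(-7*t + y)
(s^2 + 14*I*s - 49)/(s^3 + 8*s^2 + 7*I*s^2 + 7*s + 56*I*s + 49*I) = (s + 7*I)/(s^2 + 8*s + 7)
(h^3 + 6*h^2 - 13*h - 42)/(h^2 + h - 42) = (h^2 - h - 6)/(h - 6)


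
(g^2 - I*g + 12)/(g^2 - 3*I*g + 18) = (g - 4*I)/(g - 6*I)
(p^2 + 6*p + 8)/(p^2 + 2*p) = (p + 4)/p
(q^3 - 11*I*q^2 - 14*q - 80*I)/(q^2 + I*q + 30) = (q^2 - 6*I*q + 16)/(q + 6*I)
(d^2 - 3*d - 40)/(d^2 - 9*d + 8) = (d + 5)/(d - 1)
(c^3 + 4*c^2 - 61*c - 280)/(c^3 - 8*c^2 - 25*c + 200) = (c + 7)/(c - 5)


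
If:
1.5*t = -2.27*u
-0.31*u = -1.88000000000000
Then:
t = -9.18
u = 6.06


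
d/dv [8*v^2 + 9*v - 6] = 16*v + 9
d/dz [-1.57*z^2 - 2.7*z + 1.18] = -3.14*z - 2.7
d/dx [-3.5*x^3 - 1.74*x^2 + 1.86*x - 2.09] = -10.5*x^2 - 3.48*x + 1.86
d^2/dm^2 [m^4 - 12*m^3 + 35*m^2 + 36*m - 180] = 12*m^2 - 72*m + 70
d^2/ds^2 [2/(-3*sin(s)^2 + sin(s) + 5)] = 2*(-36*sin(s)^4 + 9*sin(s)^3 - 7*sin(s)^2 - 13*sin(s) + 32)/(-3*sin(s)^2 + sin(s) + 5)^3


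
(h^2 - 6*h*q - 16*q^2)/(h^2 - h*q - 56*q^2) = (h + 2*q)/(h + 7*q)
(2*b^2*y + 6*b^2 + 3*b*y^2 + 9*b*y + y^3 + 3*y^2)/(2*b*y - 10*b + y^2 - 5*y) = (b*y + 3*b + y^2 + 3*y)/(y - 5)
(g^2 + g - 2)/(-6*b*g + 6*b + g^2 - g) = (-g - 2)/(6*b - g)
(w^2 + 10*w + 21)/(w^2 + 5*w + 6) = (w + 7)/(w + 2)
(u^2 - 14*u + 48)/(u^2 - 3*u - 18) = (u - 8)/(u + 3)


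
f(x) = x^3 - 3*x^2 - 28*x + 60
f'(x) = 3*x^2 - 6*x - 28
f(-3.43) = 80.39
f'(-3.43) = 27.87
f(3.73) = -34.28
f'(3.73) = -8.64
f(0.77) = 37.12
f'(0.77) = -30.84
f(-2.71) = 93.95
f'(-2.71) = 10.29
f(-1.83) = 95.06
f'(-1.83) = -6.97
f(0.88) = 33.72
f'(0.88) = -30.96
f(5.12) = -27.79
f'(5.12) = 19.92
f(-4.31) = 44.89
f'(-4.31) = 53.59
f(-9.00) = -660.00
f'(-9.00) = 269.00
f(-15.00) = -3570.00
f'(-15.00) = 737.00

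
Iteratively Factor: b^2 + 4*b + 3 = (b + 3)*(b + 1)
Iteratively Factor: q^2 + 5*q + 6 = (q + 3)*(q + 2)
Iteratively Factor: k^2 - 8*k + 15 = (k - 5)*(k - 3)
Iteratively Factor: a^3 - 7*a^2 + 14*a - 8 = (a - 2)*(a^2 - 5*a + 4) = (a - 2)*(a - 1)*(a - 4)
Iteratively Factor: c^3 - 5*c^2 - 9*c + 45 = (c - 5)*(c^2 - 9) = (c - 5)*(c - 3)*(c + 3)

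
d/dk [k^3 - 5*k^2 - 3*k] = 3*k^2 - 10*k - 3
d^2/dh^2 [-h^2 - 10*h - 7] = -2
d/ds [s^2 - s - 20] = 2*s - 1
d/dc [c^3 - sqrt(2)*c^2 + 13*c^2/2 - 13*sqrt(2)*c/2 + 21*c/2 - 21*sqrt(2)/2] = 3*c^2 - 2*sqrt(2)*c + 13*c - 13*sqrt(2)/2 + 21/2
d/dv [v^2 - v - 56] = 2*v - 1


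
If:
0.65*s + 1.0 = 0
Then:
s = -1.54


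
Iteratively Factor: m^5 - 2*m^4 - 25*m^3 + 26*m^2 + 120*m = (m)*(m^4 - 2*m^3 - 25*m^2 + 26*m + 120) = m*(m + 2)*(m^3 - 4*m^2 - 17*m + 60) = m*(m - 3)*(m + 2)*(m^2 - m - 20) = m*(m - 5)*(m - 3)*(m + 2)*(m + 4)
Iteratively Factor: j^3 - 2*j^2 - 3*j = (j)*(j^2 - 2*j - 3) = j*(j + 1)*(j - 3)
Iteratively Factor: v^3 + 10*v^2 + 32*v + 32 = (v + 4)*(v^2 + 6*v + 8) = (v + 2)*(v + 4)*(v + 4)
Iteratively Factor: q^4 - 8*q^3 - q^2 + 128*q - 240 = (q - 3)*(q^3 - 5*q^2 - 16*q + 80) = (q - 4)*(q - 3)*(q^2 - q - 20) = (q - 4)*(q - 3)*(q + 4)*(q - 5)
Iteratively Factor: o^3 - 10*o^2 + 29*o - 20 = (o - 5)*(o^2 - 5*o + 4) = (o - 5)*(o - 4)*(o - 1)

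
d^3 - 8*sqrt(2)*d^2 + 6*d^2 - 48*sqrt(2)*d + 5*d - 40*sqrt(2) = (d + 1)*(d + 5)*(d - 8*sqrt(2))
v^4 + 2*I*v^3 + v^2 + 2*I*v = v*(v - I)*(v + I)*(v + 2*I)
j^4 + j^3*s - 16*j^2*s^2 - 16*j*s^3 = j*(j - 4*s)*(j + s)*(j + 4*s)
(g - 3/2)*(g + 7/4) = g^2 + g/4 - 21/8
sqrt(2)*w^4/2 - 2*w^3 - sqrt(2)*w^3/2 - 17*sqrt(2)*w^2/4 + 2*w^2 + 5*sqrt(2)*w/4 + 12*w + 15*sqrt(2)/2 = (w - 3)*(w + 2)*(w - 5*sqrt(2)/2)*(sqrt(2)*w/2 + 1/2)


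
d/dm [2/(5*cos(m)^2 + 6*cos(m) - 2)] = 4*(5*cos(m) + 3)*sin(m)/(5*cos(m)^2 + 6*cos(m) - 2)^2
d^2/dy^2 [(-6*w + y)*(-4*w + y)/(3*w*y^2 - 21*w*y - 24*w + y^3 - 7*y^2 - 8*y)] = 2*(-(4*w - y)*(6*w - y)*(-6*w*y + 21*w - 3*y^2 + 14*y + 8)^2 + (-(4*w - y)*(6*w - y)*(3*w + 3*y - 7) - (4*w - y)*(-6*w*y + 21*w - 3*y^2 + 14*y + 8) - (6*w - y)*(-6*w*y + 21*w - 3*y^2 + 14*y + 8))*(-3*w*y^2 + 21*w*y + 24*w - y^3 + 7*y^2 + 8*y) - (-3*w*y^2 + 21*w*y + 24*w - y^3 + 7*y^2 + 8*y)^2)/(-3*w*y^2 + 21*w*y + 24*w - y^3 + 7*y^2 + 8*y)^3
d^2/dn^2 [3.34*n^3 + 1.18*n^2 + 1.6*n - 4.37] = 20.04*n + 2.36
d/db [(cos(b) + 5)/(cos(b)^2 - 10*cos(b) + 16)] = (cos(b)^2 + 10*cos(b) - 66)*sin(b)/(cos(b)^2 - 10*cos(b) + 16)^2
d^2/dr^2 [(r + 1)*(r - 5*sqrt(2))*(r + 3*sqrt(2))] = 6*r - 4*sqrt(2) + 2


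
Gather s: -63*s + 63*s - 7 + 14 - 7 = 0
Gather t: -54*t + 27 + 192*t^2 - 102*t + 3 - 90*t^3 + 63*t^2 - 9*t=-90*t^3 + 255*t^2 - 165*t + 30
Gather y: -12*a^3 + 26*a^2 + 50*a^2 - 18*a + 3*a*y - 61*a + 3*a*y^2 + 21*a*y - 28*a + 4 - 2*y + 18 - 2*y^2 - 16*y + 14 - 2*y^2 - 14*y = -12*a^3 + 76*a^2 - 107*a + y^2*(3*a - 4) + y*(24*a - 32) + 36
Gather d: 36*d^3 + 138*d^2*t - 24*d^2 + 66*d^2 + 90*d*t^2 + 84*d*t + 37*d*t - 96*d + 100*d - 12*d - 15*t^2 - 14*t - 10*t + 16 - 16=36*d^3 + d^2*(138*t + 42) + d*(90*t^2 + 121*t - 8) - 15*t^2 - 24*t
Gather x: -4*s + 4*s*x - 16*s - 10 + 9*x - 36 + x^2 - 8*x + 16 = -20*s + x^2 + x*(4*s + 1) - 30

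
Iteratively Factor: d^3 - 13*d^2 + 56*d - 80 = (d - 5)*(d^2 - 8*d + 16) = (d - 5)*(d - 4)*(d - 4)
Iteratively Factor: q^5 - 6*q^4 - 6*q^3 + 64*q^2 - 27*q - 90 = (q + 3)*(q^4 - 9*q^3 + 21*q^2 + q - 30) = (q - 3)*(q + 3)*(q^3 - 6*q^2 + 3*q + 10) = (q - 3)*(q + 1)*(q + 3)*(q^2 - 7*q + 10) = (q - 5)*(q - 3)*(q + 1)*(q + 3)*(q - 2)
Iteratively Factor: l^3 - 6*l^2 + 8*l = (l - 2)*(l^2 - 4*l) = l*(l - 2)*(l - 4)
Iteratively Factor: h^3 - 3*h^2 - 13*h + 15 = (h + 3)*(h^2 - 6*h + 5) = (h - 1)*(h + 3)*(h - 5)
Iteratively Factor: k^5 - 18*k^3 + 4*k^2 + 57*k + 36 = (k - 3)*(k^4 + 3*k^3 - 9*k^2 - 23*k - 12) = (k - 3)^2*(k^3 + 6*k^2 + 9*k + 4) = (k - 3)^2*(k + 4)*(k^2 + 2*k + 1) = (k - 3)^2*(k + 1)*(k + 4)*(k + 1)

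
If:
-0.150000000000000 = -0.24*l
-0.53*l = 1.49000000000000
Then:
No Solution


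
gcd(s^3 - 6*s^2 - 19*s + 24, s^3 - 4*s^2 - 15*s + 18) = s^2 + 2*s - 3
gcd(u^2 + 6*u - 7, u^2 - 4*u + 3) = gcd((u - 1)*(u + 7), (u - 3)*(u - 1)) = u - 1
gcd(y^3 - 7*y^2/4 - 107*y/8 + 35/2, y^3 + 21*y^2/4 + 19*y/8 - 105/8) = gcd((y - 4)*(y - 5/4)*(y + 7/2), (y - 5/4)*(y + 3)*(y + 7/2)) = y^2 + 9*y/4 - 35/8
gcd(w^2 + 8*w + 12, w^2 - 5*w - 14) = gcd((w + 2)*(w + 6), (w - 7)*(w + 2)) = w + 2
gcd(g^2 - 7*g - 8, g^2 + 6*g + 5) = g + 1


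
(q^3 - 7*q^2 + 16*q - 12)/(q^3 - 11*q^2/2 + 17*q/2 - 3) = 2*(q - 2)/(2*q - 1)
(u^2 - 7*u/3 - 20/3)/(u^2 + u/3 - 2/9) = 3*(3*u^2 - 7*u - 20)/(9*u^2 + 3*u - 2)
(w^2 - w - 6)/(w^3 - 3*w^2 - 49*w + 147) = (w + 2)/(w^2 - 49)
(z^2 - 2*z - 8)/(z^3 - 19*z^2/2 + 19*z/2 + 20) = 2*(z^2 - 2*z - 8)/(2*z^3 - 19*z^2 + 19*z + 40)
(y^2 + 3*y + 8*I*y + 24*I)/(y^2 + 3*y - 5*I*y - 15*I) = (y + 8*I)/(y - 5*I)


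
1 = 1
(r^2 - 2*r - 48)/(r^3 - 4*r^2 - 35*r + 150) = (r - 8)/(r^2 - 10*r + 25)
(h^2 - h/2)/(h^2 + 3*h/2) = (2*h - 1)/(2*h + 3)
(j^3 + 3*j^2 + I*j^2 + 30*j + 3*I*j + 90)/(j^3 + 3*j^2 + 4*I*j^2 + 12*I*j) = (j^2 + I*j + 30)/(j*(j + 4*I))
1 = 1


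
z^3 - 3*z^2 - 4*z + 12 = (z - 3)*(z - 2)*(z + 2)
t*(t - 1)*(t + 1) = t^3 - t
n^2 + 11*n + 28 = (n + 4)*(n + 7)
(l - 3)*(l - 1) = l^2 - 4*l + 3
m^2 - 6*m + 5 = (m - 5)*(m - 1)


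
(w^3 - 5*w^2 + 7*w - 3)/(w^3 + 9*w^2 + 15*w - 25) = (w^2 - 4*w + 3)/(w^2 + 10*w + 25)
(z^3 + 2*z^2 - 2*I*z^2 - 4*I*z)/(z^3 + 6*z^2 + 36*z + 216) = z*(z^2 + 2*z*(1 - I) - 4*I)/(z^3 + 6*z^2 + 36*z + 216)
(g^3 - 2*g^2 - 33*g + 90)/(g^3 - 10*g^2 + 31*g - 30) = (g + 6)/(g - 2)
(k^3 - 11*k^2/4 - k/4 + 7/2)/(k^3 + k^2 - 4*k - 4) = (k - 7/4)/(k + 2)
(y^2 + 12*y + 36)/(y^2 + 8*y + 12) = (y + 6)/(y + 2)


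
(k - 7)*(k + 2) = k^2 - 5*k - 14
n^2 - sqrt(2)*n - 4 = (n - 2*sqrt(2))*(n + sqrt(2))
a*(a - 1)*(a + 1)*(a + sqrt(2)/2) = a^4 + sqrt(2)*a^3/2 - a^2 - sqrt(2)*a/2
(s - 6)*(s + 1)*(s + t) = s^3 + s^2*t - 5*s^2 - 5*s*t - 6*s - 6*t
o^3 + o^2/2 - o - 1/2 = (o - 1)*(o + 1/2)*(o + 1)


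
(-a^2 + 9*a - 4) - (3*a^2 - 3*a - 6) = -4*a^2 + 12*a + 2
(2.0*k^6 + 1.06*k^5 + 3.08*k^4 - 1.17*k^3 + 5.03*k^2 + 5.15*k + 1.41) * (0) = 0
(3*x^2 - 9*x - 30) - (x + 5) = 3*x^2 - 10*x - 35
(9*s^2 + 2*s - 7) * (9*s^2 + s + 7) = 81*s^4 + 27*s^3 + 2*s^2 + 7*s - 49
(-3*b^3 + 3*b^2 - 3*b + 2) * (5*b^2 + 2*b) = -15*b^5 + 9*b^4 - 9*b^3 + 4*b^2 + 4*b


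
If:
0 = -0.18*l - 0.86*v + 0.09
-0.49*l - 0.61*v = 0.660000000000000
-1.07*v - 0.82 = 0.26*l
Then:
No Solution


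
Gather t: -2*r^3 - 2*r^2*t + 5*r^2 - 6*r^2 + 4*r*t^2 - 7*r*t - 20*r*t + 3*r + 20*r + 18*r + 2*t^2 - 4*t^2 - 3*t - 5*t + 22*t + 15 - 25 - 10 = -2*r^3 - r^2 + 41*r + t^2*(4*r - 2) + t*(-2*r^2 - 27*r + 14) - 20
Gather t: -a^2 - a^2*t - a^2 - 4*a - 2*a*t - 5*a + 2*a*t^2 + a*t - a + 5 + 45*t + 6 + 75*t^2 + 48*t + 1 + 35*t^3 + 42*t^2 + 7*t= -2*a^2 - 10*a + 35*t^3 + t^2*(2*a + 117) + t*(-a^2 - a + 100) + 12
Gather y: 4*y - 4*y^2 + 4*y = -4*y^2 + 8*y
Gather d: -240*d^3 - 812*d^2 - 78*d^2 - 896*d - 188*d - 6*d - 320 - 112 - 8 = -240*d^3 - 890*d^2 - 1090*d - 440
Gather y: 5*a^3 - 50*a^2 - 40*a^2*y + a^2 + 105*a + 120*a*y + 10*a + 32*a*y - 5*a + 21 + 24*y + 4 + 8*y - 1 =5*a^3 - 49*a^2 + 110*a + y*(-40*a^2 + 152*a + 32) + 24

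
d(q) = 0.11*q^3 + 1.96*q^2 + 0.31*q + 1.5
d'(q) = 0.33*q^2 + 3.92*q + 0.31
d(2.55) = 16.86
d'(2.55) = 12.45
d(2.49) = 16.12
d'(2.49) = 12.12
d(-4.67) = 31.59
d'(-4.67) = -10.80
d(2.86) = 20.99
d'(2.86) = 14.22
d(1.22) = 5.00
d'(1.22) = 5.58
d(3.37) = 29.01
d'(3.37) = 17.27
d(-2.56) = 11.71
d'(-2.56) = -7.56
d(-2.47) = 11.03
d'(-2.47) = -7.36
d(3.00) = 23.04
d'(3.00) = 15.04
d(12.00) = 477.54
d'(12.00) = 94.87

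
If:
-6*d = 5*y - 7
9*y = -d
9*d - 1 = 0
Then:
No Solution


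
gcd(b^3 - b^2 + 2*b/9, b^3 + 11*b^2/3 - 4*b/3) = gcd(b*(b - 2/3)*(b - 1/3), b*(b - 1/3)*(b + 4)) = b^2 - b/3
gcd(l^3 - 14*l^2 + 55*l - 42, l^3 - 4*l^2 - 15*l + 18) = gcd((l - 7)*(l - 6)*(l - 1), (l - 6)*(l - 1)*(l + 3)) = l^2 - 7*l + 6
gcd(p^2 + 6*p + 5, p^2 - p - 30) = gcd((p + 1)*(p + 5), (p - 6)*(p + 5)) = p + 5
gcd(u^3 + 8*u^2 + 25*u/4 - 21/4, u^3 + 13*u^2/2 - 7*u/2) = u^2 + 13*u/2 - 7/2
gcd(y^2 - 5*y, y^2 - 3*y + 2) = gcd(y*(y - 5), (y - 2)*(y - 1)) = 1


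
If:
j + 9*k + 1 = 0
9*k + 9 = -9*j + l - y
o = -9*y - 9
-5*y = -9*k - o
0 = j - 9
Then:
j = 9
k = -10/9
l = 1101/14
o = 45/14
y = -19/14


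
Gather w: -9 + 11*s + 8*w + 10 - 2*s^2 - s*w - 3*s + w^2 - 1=-2*s^2 + 8*s + w^2 + w*(8 - s)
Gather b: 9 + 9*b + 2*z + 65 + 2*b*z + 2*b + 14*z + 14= b*(2*z + 11) + 16*z + 88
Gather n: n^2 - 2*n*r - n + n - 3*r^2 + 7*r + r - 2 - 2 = n^2 - 2*n*r - 3*r^2 + 8*r - 4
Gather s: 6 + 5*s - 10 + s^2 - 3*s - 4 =s^2 + 2*s - 8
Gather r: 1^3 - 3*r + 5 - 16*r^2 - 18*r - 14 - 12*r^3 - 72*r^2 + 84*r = -12*r^3 - 88*r^2 + 63*r - 8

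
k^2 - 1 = (k - 1)*(k + 1)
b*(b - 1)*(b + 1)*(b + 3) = b^4 + 3*b^3 - b^2 - 3*b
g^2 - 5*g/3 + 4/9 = (g - 4/3)*(g - 1/3)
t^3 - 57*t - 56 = (t - 8)*(t + 1)*(t + 7)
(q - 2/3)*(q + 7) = q^2 + 19*q/3 - 14/3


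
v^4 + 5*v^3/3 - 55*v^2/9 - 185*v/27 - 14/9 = (v - 7/3)*(v + 1/3)*(v + 2/3)*(v + 3)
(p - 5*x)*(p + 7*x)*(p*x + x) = p^3*x + 2*p^2*x^2 + p^2*x - 35*p*x^3 + 2*p*x^2 - 35*x^3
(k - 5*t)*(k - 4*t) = k^2 - 9*k*t + 20*t^2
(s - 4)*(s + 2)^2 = s^3 - 12*s - 16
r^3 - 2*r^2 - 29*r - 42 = (r - 7)*(r + 2)*(r + 3)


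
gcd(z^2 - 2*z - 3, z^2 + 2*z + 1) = z + 1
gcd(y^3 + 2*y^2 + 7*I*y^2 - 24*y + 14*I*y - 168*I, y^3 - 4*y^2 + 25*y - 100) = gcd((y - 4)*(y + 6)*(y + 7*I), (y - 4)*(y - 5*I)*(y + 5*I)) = y - 4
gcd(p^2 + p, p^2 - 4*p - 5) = p + 1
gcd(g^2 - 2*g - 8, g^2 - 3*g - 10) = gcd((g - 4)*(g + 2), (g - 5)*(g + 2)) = g + 2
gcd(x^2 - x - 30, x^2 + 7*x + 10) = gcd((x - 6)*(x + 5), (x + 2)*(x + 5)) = x + 5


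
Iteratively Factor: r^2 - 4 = (r + 2)*(r - 2)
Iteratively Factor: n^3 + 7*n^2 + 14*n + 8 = (n + 1)*(n^2 + 6*n + 8) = (n + 1)*(n + 4)*(n + 2)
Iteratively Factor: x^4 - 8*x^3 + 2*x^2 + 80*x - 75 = (x - 1)*(x^3 - 7*x^2 - 5*x + 75) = (x - 5)*(x - 1)*(x^2 - 2*x - 15) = (x - 5)*(x - 1)*(x + 3)*(x - 5)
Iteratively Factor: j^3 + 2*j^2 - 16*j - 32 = (j - 4)*(j^2 + 6*j + 8) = (j - 4)*(j + 2)*(j + 4)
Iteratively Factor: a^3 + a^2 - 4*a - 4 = (a + 2)*(a^2 - a - 2) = (a - 2)*(a + 2)*(a + 1)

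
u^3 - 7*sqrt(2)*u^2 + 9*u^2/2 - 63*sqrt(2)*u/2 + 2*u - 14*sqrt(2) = (u + 1/2)*(u + 4)*(u - 7*sqrt(2))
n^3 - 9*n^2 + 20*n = n*(n - 5)*(n - 4)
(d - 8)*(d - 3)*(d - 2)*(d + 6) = d^4 - 7*d^3 - 32*d^2 + 228*d - 288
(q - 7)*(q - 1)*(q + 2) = q^3 - 6*q^2 - 9*q + 14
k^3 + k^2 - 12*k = k*(k - 3)*(k + 4)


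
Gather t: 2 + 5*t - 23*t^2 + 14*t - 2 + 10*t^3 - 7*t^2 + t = 10*t^3 - 30*t^2 + 20*t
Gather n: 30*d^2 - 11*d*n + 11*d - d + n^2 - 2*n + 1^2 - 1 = 30*d^2 + 10*d + n^2 + n*(-11*d - 2)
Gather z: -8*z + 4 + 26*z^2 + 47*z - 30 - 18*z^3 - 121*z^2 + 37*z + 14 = -18*z^3 - 95*z^2 + 76*z - 12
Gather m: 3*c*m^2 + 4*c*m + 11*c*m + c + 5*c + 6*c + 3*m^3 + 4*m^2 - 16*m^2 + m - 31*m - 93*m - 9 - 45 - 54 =12*c + 3*m^3 + m^2*(3*c - 12) + m*(15*c - 123) - 108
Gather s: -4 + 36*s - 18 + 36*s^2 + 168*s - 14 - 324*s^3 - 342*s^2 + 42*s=-324*s^3 - 306*s^2 + 246*s - 36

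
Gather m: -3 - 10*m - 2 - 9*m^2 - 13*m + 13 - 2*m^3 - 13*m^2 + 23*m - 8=-2*m^3 - 22*m^2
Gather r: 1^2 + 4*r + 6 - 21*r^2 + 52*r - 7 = -21*r^2 + 56*r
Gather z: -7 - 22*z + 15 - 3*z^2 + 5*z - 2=-3*z^2 - 17*z + 6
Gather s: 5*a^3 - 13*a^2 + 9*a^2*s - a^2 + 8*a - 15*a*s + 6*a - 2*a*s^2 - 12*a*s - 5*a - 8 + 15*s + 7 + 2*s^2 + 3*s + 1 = 5*a^3 - 14*a^2 + 9*a + s^2*(2 - 2*a) + s*(9*a^2 - 27*a + 18)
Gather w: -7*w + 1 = 1 - 7*w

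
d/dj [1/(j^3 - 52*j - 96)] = (52 - 3*j^2)/(-j^3 + 52*j + 96)^2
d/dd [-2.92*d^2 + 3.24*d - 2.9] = 3.24 - 5.84*d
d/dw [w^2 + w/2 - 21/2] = 2*w + 1/2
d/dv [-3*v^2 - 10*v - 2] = -6*v - 10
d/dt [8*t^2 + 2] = 16*t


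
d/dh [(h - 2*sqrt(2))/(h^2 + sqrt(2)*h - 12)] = (h^2 + sqrt(2)*h - (h - 2*sqrt(2))*(2*h + sqrt(2)) - 12)/(h^2 + sqrt(2)*h - 12)^2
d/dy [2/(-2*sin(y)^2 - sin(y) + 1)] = 2*(4*sin(y) + 1)*cos(y)/(sin(y) - cos(2*y))^2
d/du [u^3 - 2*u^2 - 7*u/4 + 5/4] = 3*u^2 - 4*u - 7/4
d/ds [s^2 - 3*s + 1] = 2*s - 3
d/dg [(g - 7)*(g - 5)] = 2*g - 12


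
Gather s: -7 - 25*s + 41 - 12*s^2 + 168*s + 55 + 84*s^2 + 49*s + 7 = 72*s^2 + 192*s + 96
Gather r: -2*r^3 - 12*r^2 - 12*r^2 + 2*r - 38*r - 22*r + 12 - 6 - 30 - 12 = -2*r^3 - 24*r^2 - 58*r - 36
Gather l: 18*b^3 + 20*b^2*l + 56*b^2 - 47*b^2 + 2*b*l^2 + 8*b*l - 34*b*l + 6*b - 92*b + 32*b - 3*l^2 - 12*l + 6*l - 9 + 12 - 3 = 18*b^3 + 9*b^2 - 54*b + l^2*(2*b - 3) + l*(20*b^2 - 26*b - 6)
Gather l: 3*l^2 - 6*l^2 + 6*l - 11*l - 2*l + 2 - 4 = -3*l^2 - 7*l - 2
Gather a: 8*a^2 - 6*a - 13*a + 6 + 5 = 8*a^2 - 19*a + 11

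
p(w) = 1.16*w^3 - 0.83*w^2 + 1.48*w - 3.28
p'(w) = 3.48*w^2 - 1.66*w + 1.48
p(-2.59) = -32.83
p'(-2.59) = 29.12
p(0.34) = -2.83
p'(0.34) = 1.32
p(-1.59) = -12.39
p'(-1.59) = 12.92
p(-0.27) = -3.76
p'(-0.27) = 2.18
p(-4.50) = -132.45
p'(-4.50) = 79.42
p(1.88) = 4.28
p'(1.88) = 10.66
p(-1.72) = -14.18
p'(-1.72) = 14.63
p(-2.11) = -21.00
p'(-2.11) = 20.48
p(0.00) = -3.28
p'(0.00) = 1.48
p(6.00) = 226.28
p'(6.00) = 116.80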